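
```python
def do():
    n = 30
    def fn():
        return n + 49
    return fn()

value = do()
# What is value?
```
79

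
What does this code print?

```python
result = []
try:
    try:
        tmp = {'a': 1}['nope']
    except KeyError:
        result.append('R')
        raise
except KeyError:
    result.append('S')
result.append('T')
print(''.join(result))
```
RST

raise without argument re-raises current exception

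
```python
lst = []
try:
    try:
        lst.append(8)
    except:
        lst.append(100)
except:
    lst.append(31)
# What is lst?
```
[8]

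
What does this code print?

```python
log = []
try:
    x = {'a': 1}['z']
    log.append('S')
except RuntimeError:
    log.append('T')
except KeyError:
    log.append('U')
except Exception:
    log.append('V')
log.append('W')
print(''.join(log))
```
UW

KeyError matches before generic Exception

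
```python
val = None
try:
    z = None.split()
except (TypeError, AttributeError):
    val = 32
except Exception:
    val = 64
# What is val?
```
32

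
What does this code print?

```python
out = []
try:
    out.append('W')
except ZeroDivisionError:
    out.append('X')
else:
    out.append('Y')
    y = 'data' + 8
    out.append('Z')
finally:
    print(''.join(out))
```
WY

Try succeeds, else appends 'Y', TypeError in else is uncaught, finally prints before exception propagates ('Z' never appended)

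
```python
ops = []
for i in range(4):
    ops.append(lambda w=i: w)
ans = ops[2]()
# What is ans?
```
2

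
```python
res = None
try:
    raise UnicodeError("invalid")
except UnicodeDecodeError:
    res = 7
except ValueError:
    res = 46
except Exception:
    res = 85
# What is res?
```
46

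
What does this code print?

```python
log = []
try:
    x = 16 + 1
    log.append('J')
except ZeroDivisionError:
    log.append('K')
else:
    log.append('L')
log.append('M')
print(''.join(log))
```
JLM

else block runs when no exception occurs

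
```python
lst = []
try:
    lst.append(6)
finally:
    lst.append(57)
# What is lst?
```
[6, 57]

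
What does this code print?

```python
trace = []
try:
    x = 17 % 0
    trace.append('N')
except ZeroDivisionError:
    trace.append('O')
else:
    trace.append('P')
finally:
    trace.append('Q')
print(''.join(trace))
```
OQ

Exception: except runs, else skipped, finally runs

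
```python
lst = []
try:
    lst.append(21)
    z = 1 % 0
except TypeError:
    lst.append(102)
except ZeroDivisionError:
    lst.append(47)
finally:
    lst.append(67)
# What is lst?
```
[21, 47, 67]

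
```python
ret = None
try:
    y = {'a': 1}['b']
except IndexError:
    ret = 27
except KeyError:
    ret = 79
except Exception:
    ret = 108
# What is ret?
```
79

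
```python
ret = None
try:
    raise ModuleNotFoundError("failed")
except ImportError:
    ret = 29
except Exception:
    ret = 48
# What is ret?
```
29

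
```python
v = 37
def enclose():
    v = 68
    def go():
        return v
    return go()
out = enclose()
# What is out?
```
68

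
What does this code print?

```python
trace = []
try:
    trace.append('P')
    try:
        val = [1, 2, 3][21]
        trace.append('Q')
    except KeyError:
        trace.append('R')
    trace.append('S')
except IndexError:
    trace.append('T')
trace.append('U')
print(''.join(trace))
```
PTU

Inner handler doesn't match, propagates to outer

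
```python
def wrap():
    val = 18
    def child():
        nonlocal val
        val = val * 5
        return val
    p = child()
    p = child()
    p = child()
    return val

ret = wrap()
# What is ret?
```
2250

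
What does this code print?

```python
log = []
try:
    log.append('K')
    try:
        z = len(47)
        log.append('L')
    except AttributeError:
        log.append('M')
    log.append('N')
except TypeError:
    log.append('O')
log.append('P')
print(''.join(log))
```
KOP

Inner handler doesn't match, propagates to outer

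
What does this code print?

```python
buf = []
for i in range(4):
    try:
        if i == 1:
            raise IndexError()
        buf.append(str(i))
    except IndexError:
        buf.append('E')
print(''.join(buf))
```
0E23

Exception on i=1 caught, loop continues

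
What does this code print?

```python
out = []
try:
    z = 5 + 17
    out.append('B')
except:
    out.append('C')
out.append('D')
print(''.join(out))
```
BD

No exception, try block completes normally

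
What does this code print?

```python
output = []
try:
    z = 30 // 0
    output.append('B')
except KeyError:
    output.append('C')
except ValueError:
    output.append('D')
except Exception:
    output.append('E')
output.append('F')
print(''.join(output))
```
EF

ZeroDivisionError not specifically caught, falls to Exception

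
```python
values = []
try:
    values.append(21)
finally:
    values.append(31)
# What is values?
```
[21, 31]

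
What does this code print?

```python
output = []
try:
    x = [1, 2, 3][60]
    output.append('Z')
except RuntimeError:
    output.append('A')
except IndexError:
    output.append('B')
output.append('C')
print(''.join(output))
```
BC

IndexError is caught by its specific handler, not RuntimeError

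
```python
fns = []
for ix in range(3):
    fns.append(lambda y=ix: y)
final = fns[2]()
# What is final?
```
2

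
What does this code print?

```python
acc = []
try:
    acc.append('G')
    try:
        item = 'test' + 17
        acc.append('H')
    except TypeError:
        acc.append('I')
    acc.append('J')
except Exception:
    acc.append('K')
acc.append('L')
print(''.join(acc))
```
GIJL

Inner exception caught by inner handler, outer continues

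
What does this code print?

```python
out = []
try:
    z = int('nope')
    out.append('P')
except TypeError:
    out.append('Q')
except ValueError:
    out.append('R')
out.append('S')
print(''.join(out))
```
RS

ValueError is caught by its specific handler, not TypeError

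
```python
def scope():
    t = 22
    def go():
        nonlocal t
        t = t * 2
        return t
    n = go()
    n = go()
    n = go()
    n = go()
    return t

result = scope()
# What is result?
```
352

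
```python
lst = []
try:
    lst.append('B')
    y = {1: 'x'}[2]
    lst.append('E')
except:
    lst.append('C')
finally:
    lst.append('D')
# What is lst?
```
['B', 'C', 'D']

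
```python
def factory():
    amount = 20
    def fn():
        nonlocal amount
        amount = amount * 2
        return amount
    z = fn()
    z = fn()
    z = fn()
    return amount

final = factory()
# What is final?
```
160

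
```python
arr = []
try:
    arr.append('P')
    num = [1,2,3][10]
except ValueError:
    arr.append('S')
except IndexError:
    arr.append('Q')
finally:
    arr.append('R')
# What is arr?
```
['P', 'Q', 'R']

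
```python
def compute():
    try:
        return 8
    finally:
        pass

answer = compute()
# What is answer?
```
8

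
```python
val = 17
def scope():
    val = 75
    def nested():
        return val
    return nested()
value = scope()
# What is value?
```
75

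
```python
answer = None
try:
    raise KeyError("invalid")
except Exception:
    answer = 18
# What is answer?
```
18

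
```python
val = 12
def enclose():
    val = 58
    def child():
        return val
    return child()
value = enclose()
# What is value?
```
58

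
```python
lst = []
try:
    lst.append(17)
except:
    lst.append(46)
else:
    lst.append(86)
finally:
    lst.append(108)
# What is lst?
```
[17, 86, 108]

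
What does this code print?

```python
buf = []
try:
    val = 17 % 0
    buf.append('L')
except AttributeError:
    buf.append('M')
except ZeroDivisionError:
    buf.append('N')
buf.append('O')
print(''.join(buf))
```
NO

ZeroDivisionError is caught by its specific handler, not AttributeError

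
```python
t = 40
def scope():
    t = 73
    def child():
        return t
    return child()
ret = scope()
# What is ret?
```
73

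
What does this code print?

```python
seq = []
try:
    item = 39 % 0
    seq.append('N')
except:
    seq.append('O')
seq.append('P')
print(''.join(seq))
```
OP

Exception raised in try, caught by bare except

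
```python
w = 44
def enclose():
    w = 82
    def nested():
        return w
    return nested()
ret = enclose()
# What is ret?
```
82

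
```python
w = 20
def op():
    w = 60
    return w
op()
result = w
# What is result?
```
20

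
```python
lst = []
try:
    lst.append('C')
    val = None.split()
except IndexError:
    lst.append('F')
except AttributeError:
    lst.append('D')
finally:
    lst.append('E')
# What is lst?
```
['C', 'D', 'E']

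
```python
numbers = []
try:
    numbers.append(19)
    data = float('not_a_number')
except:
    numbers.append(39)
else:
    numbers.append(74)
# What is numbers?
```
[19, 39]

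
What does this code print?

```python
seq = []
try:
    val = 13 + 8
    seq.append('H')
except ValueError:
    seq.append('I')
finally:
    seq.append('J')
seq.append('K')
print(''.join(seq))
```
HJK

finally runs after normal execution too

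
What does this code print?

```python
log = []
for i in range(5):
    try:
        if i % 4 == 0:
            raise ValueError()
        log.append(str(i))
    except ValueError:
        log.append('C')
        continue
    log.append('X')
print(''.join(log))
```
C1X2X3XC

continue in except skips rest of loop body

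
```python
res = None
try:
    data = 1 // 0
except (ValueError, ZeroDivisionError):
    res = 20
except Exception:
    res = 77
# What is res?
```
20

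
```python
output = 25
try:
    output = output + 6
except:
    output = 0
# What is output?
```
31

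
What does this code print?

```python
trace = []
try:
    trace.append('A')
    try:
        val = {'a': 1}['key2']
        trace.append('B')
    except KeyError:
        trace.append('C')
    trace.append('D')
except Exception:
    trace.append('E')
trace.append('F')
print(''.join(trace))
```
ACDF

Inner exception caught by inner handler, outer continues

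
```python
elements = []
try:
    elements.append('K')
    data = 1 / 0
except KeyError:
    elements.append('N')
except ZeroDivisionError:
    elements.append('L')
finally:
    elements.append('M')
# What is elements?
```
['K', 'L', 'M']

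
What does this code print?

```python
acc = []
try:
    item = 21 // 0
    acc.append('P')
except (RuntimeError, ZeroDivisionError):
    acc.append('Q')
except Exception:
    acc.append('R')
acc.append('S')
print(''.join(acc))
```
QS

ZeroDivisionError matches tuple containing it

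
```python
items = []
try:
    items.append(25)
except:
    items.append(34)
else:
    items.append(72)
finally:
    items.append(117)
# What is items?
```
[25, 72, 117]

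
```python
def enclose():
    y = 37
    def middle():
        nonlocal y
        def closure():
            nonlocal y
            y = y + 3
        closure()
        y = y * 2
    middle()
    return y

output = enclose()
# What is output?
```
80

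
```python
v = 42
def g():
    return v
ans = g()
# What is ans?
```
42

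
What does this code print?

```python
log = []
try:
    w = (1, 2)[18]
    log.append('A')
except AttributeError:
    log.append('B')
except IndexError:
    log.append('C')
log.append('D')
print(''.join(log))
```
CD

IndexError is caught by its specific handler, not AttributeError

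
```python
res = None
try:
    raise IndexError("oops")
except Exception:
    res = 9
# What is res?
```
9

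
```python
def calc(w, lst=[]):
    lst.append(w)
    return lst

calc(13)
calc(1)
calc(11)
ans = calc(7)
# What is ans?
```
[13, 1, 11, 7]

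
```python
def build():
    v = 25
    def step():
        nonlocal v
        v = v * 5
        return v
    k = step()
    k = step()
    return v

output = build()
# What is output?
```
625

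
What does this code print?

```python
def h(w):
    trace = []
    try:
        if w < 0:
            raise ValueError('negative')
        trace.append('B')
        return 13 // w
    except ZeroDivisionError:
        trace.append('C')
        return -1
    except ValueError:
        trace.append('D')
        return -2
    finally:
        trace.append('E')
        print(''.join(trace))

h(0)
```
BCE

w=0 causes ZeroDivisionError, caught, finally prints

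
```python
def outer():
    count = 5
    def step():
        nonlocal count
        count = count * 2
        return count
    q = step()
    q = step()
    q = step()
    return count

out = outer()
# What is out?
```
40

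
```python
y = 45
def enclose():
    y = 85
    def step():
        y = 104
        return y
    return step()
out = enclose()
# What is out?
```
104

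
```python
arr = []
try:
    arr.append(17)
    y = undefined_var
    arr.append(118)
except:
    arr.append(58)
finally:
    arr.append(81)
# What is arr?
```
[17, 58, 81]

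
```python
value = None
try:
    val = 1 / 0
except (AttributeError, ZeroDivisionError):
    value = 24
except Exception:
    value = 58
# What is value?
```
24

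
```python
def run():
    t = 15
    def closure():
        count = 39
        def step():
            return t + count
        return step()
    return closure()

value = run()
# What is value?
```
54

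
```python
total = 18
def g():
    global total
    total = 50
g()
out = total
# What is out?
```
50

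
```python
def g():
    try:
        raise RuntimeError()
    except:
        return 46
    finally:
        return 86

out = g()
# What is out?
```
86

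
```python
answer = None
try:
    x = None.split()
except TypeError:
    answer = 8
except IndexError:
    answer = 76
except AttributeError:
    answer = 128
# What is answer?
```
128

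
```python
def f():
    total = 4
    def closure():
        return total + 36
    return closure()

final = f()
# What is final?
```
40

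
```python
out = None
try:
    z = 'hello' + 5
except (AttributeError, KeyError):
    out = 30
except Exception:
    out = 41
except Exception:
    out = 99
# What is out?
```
41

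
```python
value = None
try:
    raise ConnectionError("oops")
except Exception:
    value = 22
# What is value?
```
22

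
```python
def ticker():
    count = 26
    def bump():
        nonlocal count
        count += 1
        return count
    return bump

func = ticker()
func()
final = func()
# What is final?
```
28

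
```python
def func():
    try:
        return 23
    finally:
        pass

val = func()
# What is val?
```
23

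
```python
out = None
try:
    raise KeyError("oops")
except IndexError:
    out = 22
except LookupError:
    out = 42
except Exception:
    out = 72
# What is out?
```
42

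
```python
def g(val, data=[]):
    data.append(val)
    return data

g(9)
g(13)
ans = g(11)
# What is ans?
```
[9, 13, 11]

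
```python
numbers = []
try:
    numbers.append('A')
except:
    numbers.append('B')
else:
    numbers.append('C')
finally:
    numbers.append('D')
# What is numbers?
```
['A', 'C', 'D']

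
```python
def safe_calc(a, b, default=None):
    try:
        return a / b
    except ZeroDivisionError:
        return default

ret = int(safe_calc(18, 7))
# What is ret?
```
2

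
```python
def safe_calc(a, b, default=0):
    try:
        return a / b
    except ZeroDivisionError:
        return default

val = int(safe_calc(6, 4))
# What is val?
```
1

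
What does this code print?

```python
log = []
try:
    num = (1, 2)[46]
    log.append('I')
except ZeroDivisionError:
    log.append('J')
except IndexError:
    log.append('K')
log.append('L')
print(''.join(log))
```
KL

IndexError is caught by its specific handler, not ZeroDivisionError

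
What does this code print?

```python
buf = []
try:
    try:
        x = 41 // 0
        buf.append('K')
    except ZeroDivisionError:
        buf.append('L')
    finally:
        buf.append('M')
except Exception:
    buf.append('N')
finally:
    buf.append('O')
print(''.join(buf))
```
LMO

Both finally blocks run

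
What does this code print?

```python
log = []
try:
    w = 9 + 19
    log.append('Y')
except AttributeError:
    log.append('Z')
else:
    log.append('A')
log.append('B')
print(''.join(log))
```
YAB

else block runs when no exception occurs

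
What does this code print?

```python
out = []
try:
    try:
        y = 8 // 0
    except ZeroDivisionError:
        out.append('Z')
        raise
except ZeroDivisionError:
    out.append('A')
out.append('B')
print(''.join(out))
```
ZAB

raise without argument re-raises current exception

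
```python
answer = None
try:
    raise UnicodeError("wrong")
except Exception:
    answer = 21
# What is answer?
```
21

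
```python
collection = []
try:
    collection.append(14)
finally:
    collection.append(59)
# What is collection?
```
[14, 59]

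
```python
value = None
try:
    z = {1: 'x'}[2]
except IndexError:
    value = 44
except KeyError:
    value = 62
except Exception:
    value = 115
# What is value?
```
62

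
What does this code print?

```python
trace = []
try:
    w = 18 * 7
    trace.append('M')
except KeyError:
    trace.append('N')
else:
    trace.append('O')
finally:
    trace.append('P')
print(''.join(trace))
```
MOP

else runs before finally when no exception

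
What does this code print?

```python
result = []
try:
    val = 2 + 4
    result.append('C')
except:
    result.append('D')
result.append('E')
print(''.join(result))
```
CE

No exception, try block completes normally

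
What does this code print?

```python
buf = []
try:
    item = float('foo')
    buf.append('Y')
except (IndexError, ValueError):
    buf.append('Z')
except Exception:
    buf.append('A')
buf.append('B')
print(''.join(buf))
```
ZB

ValueError matches tuple containing it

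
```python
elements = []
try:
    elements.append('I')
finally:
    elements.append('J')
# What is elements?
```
['I', 'J']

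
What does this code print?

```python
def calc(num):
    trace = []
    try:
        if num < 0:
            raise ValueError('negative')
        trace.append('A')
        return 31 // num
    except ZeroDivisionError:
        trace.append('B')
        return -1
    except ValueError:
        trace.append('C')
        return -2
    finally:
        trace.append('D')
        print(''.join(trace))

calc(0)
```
ABD

num=0 causes ZeroDivisionError, caught, finally prints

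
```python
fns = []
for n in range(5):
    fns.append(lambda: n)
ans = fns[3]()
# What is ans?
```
4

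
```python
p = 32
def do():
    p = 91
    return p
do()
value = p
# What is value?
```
32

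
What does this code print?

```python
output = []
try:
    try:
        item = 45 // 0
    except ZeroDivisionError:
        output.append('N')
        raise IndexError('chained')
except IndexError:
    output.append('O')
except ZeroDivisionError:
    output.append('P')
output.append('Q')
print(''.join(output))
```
NOQ

IndexError raised and caught, original ZeroDivisionError not re-raised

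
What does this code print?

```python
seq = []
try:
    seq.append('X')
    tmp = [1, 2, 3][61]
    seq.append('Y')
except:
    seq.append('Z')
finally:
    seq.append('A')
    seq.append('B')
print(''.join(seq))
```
XZAB

Code before exception runs, then except, then all of finally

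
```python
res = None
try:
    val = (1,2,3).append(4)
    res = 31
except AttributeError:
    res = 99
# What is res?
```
99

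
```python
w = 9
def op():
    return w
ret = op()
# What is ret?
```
9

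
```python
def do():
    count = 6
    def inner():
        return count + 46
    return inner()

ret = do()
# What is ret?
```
52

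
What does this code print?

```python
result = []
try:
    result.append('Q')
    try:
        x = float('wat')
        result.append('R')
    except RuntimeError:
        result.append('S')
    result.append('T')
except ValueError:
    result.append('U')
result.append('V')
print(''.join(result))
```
QUV

Inner handler doesn't match, propagates to outer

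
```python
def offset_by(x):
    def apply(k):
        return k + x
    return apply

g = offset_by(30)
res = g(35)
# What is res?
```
65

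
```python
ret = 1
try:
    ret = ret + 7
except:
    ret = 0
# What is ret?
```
8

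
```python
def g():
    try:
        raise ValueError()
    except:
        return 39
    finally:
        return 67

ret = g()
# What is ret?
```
67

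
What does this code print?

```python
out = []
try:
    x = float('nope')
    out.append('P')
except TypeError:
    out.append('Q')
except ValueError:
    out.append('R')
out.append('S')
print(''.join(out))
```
RS

ValueError is caught by its specific handler, not TypeError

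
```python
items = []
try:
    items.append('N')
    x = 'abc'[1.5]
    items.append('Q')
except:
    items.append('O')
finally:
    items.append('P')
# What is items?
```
['N', 'O', 'P']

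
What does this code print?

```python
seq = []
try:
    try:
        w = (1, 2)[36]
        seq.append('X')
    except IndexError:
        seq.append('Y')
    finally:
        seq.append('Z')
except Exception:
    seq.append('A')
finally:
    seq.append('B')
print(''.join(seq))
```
YZB

Both finally blocks run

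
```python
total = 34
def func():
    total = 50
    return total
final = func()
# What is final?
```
50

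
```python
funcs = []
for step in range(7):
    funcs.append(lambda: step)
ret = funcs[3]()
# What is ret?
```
6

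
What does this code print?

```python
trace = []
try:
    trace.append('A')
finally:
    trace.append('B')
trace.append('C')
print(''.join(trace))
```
ABC

try/finally without except, no exception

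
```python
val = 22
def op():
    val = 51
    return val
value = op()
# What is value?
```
51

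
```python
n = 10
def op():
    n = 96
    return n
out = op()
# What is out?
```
96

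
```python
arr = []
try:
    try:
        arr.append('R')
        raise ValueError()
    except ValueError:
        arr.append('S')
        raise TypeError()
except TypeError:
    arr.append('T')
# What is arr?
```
['R', 'S', 'T']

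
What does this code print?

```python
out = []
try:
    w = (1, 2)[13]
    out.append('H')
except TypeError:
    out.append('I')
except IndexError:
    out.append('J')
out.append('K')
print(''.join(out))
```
JK

IndexError is caught by its specific handler, not TypeError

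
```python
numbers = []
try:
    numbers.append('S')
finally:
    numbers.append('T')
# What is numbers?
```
['S', 'T']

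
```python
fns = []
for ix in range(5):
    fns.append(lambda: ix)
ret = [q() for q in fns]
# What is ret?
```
[4, 4, 4, 4, 4]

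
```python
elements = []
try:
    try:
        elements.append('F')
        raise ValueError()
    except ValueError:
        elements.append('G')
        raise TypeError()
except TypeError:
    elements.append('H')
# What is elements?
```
['F', 'G', 'H']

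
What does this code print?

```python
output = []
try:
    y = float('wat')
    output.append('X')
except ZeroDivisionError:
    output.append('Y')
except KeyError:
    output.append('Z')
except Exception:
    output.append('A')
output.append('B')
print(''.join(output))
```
AB

ValueError not specifically caught, falls to Exception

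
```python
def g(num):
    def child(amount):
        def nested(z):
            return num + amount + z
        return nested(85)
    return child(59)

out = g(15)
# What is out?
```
159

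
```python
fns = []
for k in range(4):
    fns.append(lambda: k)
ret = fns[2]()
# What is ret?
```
3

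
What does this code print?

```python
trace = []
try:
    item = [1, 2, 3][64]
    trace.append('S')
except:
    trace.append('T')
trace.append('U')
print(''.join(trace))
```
TU

Exception raised in try, caught by bare except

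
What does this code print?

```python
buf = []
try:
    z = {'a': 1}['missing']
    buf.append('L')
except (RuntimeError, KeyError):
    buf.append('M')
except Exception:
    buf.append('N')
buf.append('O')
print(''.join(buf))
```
MO

KeyError matches tuple containing it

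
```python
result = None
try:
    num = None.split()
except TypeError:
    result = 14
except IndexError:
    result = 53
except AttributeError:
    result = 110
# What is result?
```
110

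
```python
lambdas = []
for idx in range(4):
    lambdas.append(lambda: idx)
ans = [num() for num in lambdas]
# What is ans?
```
[3, 3, 3, 3]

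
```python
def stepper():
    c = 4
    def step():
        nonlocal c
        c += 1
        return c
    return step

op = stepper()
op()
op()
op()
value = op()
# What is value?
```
8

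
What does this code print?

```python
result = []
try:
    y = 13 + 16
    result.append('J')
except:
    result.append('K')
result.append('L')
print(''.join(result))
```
JL

No exception, try block completes normally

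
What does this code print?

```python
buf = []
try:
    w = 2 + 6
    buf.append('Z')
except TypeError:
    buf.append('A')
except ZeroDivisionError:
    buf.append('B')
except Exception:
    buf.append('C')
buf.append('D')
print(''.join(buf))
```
ZD

No exception, try block completes normally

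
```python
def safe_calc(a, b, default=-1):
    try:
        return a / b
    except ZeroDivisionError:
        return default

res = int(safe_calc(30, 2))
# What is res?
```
15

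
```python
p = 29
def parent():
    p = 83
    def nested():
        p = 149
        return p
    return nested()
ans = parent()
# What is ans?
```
149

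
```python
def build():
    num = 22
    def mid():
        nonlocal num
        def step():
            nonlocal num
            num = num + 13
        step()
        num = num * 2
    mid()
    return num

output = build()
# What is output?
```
70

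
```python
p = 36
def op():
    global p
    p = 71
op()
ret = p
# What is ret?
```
71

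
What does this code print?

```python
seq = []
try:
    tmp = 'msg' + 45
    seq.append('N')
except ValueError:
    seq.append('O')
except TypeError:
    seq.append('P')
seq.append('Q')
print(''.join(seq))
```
PQ

TypeError is caught by its specific handler, not ValueError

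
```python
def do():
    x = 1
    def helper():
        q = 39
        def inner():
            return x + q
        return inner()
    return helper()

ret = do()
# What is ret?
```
40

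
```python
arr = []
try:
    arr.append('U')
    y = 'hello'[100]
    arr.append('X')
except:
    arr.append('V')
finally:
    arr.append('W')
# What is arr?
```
['U', 'V', 'W']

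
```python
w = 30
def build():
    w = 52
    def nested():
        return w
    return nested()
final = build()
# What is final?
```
52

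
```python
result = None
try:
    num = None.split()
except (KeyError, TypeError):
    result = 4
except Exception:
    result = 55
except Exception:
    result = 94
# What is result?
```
55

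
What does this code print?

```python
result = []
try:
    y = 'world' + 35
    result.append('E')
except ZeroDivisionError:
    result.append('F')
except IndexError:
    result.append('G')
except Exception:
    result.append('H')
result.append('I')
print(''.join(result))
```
HI

TypeError not specifically caught, falls to Exception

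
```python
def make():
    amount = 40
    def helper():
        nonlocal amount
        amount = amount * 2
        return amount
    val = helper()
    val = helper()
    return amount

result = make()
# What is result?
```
160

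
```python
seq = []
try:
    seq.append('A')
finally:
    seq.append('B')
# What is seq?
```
['A', 'B']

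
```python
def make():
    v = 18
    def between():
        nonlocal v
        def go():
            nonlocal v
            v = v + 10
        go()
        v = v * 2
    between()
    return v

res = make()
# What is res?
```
56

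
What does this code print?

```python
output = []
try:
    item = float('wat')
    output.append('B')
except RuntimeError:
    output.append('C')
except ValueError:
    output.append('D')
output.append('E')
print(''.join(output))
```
DE

ValueError is caught by its specific handler, not RuntimeError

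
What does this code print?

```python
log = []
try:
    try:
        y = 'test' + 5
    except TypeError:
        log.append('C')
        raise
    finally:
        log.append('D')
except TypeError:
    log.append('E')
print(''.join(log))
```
CDE

finally runs before re-raised exception propagates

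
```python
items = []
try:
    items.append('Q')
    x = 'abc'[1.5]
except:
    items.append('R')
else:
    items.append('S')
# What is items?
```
['Q', 'R']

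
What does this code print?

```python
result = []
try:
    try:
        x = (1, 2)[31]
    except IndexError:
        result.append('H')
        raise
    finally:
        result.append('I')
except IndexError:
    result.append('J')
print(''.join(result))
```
HIJ

finally runs before re-raised exception propagates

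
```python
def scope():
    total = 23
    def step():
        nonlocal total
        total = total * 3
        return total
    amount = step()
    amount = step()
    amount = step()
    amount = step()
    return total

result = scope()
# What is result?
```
1863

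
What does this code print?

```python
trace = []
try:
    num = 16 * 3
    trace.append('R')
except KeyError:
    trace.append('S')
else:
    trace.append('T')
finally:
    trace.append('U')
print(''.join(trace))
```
RTU

else runs before finally when no exception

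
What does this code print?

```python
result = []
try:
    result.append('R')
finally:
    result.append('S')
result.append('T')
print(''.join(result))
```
RST

try/finally without except, no exception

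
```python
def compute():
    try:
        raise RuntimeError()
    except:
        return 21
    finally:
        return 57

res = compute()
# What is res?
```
57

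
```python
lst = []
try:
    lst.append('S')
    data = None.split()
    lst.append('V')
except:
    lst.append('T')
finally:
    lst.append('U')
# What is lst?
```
['S', 'T', 'U']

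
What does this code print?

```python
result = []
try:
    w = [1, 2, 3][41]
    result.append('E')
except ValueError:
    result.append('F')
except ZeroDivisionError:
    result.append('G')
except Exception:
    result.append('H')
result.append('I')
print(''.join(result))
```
HI

IndexError not specifically caught, falls to Exception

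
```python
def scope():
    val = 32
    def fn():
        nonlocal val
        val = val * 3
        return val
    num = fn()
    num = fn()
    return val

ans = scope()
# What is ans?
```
288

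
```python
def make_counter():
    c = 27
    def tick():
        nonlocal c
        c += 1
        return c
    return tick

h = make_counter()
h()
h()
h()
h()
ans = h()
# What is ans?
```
32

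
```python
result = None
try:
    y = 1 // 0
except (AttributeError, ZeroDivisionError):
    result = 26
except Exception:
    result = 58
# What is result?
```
26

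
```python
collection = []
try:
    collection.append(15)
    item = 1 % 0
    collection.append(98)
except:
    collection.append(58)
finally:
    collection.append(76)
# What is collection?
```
[15, 58, 76]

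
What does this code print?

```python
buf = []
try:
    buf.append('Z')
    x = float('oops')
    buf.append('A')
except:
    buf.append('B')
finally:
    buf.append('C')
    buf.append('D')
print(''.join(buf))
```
ZBCD

Code before exception runs, then except, then all of finally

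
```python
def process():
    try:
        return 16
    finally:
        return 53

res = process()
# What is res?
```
53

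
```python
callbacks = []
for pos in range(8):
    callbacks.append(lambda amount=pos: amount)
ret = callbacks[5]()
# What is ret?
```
5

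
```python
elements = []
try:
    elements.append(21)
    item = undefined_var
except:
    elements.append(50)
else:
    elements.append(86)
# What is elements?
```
[21, 50]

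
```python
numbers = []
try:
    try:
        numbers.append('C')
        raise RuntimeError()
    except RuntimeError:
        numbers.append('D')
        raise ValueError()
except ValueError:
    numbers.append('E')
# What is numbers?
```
['C', 'D', 'E']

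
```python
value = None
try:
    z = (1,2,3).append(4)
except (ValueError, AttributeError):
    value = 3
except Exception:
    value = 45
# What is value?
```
3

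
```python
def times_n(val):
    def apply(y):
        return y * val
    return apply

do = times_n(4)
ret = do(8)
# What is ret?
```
32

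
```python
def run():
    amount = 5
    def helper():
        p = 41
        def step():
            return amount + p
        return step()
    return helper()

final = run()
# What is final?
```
46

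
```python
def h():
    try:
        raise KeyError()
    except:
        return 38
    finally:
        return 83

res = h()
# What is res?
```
83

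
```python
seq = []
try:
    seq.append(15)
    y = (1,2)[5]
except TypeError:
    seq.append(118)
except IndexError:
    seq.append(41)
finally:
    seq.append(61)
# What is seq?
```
[15, 41, 61]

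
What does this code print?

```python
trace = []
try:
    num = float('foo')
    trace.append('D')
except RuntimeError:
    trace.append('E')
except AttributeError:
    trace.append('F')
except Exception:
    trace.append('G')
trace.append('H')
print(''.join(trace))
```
GH

ValueError not specifically caught, falls to Exception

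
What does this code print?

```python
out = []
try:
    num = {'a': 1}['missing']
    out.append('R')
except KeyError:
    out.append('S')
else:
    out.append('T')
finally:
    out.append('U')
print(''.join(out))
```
SU

Exception: except runs, else skipped, finally runs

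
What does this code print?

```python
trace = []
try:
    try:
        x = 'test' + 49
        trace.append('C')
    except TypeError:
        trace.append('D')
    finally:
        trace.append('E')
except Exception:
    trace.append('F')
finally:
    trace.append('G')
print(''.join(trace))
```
DEG

Both finally blocks run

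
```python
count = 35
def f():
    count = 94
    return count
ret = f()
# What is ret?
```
94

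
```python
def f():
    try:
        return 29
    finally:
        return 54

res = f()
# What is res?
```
54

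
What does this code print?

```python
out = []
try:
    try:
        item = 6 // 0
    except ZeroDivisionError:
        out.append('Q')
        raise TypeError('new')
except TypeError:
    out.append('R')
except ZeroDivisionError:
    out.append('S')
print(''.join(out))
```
QR

New TypeError raised, caught by outer TypeError handler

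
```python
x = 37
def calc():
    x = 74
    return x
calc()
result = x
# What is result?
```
37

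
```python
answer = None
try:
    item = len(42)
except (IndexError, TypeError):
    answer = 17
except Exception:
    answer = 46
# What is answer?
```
17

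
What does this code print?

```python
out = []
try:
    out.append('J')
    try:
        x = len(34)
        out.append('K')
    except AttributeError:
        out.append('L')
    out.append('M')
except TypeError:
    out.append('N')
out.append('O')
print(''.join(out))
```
JNO

Inner handler doesn't match, propagates to outer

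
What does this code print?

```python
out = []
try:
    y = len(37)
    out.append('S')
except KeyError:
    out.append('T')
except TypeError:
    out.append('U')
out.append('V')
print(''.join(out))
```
UV

TypeError is caught by its specific handler, not KeyError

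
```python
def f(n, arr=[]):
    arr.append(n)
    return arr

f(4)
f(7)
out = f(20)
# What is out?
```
[4, 7, 20]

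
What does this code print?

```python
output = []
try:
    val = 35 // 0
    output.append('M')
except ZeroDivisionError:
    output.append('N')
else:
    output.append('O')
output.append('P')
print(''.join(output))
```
NP

else block skipped when exception is caught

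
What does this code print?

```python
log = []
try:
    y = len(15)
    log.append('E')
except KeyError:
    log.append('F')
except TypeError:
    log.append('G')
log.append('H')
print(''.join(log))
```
GH

TypeError is caught by its specific handler, not KeyError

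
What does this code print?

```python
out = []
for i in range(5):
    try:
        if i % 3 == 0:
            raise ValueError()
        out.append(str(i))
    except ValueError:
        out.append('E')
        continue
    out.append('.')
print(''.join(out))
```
E1.2.E4.

continue in except skips rest of loop body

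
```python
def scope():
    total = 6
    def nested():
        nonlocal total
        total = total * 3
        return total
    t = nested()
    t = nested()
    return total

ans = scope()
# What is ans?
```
54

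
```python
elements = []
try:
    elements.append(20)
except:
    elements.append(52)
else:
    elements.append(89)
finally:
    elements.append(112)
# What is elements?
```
[20, 89, 112]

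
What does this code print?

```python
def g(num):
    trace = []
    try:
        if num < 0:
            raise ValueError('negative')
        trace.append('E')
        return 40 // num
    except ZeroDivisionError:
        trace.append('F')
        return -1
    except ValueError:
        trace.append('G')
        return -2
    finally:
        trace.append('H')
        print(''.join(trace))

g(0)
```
EFH

num=0 causes ZeroDivisionError, caught, finally prints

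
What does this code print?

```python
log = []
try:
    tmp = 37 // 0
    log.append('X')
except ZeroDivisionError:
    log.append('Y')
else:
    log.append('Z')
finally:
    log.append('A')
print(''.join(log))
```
YA

Exception: except runs, else skipped, finally runs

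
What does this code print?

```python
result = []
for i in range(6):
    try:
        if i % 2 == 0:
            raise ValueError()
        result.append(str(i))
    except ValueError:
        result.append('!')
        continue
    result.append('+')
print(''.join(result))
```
!1+!3+!5+

continue in except skips rest of loop body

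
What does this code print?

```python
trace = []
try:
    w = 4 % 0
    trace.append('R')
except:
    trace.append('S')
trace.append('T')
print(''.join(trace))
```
ST

Exception raised in try, caught by bare except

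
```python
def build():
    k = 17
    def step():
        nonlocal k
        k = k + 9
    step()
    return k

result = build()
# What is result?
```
26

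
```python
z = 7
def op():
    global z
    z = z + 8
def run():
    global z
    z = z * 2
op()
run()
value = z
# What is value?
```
30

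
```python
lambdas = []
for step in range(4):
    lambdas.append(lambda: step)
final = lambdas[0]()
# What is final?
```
3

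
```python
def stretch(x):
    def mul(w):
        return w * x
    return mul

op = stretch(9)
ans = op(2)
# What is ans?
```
18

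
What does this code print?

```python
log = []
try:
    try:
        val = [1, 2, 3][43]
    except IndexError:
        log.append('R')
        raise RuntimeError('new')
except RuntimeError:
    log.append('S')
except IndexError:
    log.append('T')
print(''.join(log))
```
RS

New RuntimeError raised, caught by outer RuntimeError handler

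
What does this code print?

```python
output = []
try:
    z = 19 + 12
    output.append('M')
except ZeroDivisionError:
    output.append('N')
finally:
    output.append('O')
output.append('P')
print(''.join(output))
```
MOP

finally runs after normal execution too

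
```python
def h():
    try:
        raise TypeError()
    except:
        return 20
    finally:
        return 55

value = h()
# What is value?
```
55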